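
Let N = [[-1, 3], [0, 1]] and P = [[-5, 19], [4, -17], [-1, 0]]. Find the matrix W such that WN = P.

Since N sits to the right of W, W = PN⁻¹.
det N = -1, so N⁻¹ = [[-1, 3], [0, 1]].
W = PN⁻¹ = [[-5, 19], [4, -17], [-1, 0]] · [[-1, 3], [0, 1]] = [[5, 4], [-4, -5], [1, -3]].

W = [[5, 4], [-4, -5], [1, -3]]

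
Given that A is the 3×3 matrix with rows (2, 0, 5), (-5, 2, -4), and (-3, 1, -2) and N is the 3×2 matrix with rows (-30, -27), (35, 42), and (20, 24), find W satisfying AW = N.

Since A multiplies W on the left, W = A⁻¹N.
A has determinant 5; A⁻¹ = [[0, 1, -2], [2/5, 11/5, -17/5], [1/5, -2/5, 4/5]].
W = A⁻¹N = [[0, 1, -2], [2/5, 11/5, -17/5], [1/5, -2/5, 4/5]] · [[-30, -27], [35, 42], [20, 24]] = [[-5, -6], [-3, 0], [-4, -3]].

W = [[-5, -6], [-3, 0], [-4, -3]]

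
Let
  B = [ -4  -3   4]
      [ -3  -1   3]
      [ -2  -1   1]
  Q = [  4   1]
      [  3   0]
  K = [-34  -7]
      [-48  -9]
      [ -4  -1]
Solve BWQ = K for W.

W = B⁻¹KQ⁻¹ (apply B⁻¹ on the left and Q⁻¹ on the right).
det B = 5; the adjugate gives B⁻¹ = [[2/5, -1/5, -1], [-3/5, 4/5, 0], [1/5, 2/5, -1]].
det Q = -3, so Q⁻¹ = [[0, 1/3], [1, -4/3]].
B⁻¹K = [[0, 0], [-18, -3], [-22, -4]].
W = (B⁻¹K)Q⁻¹ = [[0, 0], [-3, -2], [-4, -2]].

W = [[0, 0], [-3, -2], [-4, -2]]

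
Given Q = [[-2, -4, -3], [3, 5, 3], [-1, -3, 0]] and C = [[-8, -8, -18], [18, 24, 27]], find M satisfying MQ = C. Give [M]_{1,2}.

Since Q sits to the right of M, M = CQ⁻¹.
Q has determinant 6; Q⁻¹ = [[3/2, 3/2, 1/2], [-1/2, -1/2, -1/2], [-2/3, -1/3, 1/3]].
M = CQ⁻¹ = [[-8, -8, -18], [18, 24, 27]] · [[3/2, 3/2, 1/2], [-1/2, -1/2, -1/2], [-2/3, -1/3, 1/3]] = [[4, -2, -6], [-3, 6, 6]].

-2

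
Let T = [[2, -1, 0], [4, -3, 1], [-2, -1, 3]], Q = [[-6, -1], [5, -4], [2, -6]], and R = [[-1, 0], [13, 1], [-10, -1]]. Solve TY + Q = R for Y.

Y = [[2, -1], [-1, -3], [-3, 0]]

TY = R − Q = [[5, 1], [8, 5], [-12, 5]].
Since T multiplies Y on the left, Y = T⁻¹(R − Q).
det T = -2, so T⁻¹ = [[4, -3/2, 1/2], [7, -3, 1], [5, -2, 1]].
Y = T⁻¹(R − Q) = [[2, -1], [-1, -3], [-3, 0]].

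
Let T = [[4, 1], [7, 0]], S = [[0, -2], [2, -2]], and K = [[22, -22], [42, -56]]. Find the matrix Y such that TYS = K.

Isolating Y: multiply by T⁻¹ from the left and S⁻¹ from the right, so Y = T⁻¹KS⁻¹.
det T = -7; the adjugate gives T⁻¹ = [[0, 1/7], [1, -4/7]].
det S = 4, so S⁻¹ = [[-1/2, 1/2], [-1/2, 0]].
T⁻¹K = [[6, -8], [-2, 10]].
Y = (T⁻¹K)S⁻¹ = [[1, 3], [-4, -1]].

Y = [[1, 3], [-4, -1]]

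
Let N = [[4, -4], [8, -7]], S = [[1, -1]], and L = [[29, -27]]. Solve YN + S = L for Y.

Y = [[3, 2]]

YN = L − S = [[28, -26]].
Since N sits to the right of Y, Y = (L − S)N⁻¹.
det N = 4, so N⁻¹ = [[-7/4, 1], [-2, 1]].
Y = (L − S)N⁻¹ = [[3, 2]].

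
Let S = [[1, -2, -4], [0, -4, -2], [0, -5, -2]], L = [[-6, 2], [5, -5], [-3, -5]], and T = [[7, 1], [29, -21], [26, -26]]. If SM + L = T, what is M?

M = [[-5, 1], [-5, 5], [-2, -2]]

SM = T − L = [[13, -1], [24, -16], [29, -21]].
S is on the left of M, so left-multiply by S⁻¹: M = S⁻¹(T − L).
S has determinant -2; S⁻¹ = [[1, -8, 6], [0, 1, -1], [0, -5/2, 2]].
M = S⁻¹(T − L) = [[-5, 1], [-5, 5], [-2, -2]].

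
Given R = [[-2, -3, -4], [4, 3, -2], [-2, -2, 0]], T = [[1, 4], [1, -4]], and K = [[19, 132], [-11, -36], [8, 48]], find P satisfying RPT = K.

Left-multiply by R⁻¹ and right-multiply by T⁻¹: P = R⁻¹KT⁻¹.
R has determinant 4; R⁻¹ = [[-1, 2, 9/2], [1, -2, -5], [-1/2, 1/2, 3/2]].
T has determinant -8; T⁻¹ = [[1/2, 1/2], [1/8, -1/8]].
R⁻¹K = [[-5, 12], [1, -36], [-3, -12]].
P = (R⁻¹K)T⁻¹ = [[-1, -4], [-4, 5], [-3, 0]].

P = [[-1, -4], [-4, 5], [-3, 0]]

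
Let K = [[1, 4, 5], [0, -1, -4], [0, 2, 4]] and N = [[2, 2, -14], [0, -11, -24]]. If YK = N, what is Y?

Right-multiplying both sides by K⁻¹ gives Y = NK⁻¹.
det K = 4; the adjugate gives K⁻¹ = [[1, -3/2, -11/4], [0, 1, 1], [0, -1/2, -1/4]].
Y = NK⁻¹ = [[2, 2, -14], [0, -11, -24]] · [[1, -3/2, -11/4], [0, 1, 1], [0, -1/2, -1/4]] = [[2, 6, 0], [0, 1, -5]].

Y = [[2, 6, 0], [0, 1, -5]]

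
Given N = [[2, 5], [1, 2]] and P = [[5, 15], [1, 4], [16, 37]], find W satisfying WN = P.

W = [[5, -5], [2, -3], [5, 6]]

N is on the right of W, so right-multiply by N⁻¹: W = PN⁻¹.
N has determinant -1; N⁻¹ = [[-2, 5], [1, -2]].
W = PN⁻¹ = [[5, 15], [1, 4], [16, 37]] · [[-2, 5], [1, -2]] = [[5, -5], [2, -3], [5, 6]].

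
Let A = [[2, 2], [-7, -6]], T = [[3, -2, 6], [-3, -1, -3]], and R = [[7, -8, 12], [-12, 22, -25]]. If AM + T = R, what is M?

AM = R − T = [[4, -6, 6], [-9, 23, -22]].
Since A multiplies M on the left, M = A⁻¹(R − T).
det A = 2, so A⁻¹ = [[-3, -1], [7/2, 1]].
M = A⁻¹(R − T) = [[-3, -5, 4], [5, 2, -1]].

M = [[-3, -5, 4], [5, 2, -1]]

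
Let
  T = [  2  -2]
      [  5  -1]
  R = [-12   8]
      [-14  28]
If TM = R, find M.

T is on the left of M, so left-multiply by T⁻¹: M = T⁻¹R.
det T = 8, so T⁻¹ = [[-1/8, 1/4], [-5/8, 1/4]].
M = T⁻¹R = [[-1/8, 1/4], [-5/8, 1/4]] · [[-12, 8], [-14, 28]] = [[-2, 6], [4, 2]].

M = [[-2, 6], [4, 2]]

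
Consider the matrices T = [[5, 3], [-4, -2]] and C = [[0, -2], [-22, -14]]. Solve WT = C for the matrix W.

W = [[-4, -5], [-6, -2]]

Right-multiplying both sides by T⁻¹ gives W = CT⁻¹.
T has determinant 2; T⁻¹ = [[-1, -3/2], [2, 5/2]].
W = CT⁻¹ = [[0, -2], [-22, -14]] · [[-1, -3/2], [2, 5/2]] = [[-4, -5], [-6, -2]].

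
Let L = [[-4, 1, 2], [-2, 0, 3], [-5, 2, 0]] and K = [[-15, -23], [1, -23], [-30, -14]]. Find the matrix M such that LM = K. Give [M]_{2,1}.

Left-multiplying both sides by L⁻¹ gives M = L⁻¹K.
det L = 1; the adjugate gives L⁻¹ = [[-6, 4, 3], [-15, 10, 8], [-4, 3, 2]].
M = L⁻¹K = [[-6, 4, 3], [-15, 10, 8], [-4, 3, 2]] · [[-15, -23], [1, -23], [-30, -14]] = [[4, 4], [-5, 3], [3, -5]].

-5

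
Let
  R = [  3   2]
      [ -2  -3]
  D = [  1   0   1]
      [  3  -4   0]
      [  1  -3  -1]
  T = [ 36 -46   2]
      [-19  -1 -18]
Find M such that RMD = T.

M = [[-2, 4, 4], [5, -1, -5]]

Left-multiply by R⁻¹ and right-multiply by D⁻¹: M = R⁻¹TD⁻¹.
R has determinant -5; R⁻¹ = [[3/5, 2/5], [-2/5, -3/5]].
det D = -1; the adjugate gives D⁻¹ = [[-4, 3, -4], [-3, 2, -3], [5, -3, 4]].
R⁻¹T = [[14, -28, -6], [-3, 19, 10]].
M = (R⁻¹T)D⁻¹ = [[-2, 4, 4], [5, -1, -5]].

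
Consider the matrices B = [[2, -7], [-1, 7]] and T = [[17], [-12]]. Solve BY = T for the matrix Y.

Left-multiplying both sides by B⁻¹ gives Y = B⁻¹T.
det B = 7, so B⁻¹ = [[1, 1], [1/7, 2/7]].
Y = B⁻¹T = [[1, 1], [1/7, 2/7]] · [[17], [-12]] = [[5], [-1]].

Y = [[5], [-1]]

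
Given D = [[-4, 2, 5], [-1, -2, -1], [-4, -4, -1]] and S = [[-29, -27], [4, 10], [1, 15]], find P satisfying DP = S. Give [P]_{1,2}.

Left-multiplying both sides by D⁻¹ gives P = D⁻¹S.
det D = -6, so D⁻¹ = [[1/3, 3, -4/3], [-1/2, -4, 3/2], [2/3, 4, -5/3]].
P = D⁻¹S = [[1/3, 3, -4/3], [-1/2, -4, 3/2], [2/3, 4, -5/3]] · [[-29, -27], [4, 10], [1, 15]] = [[1, 1], [0, -4], [-5, -3]].

1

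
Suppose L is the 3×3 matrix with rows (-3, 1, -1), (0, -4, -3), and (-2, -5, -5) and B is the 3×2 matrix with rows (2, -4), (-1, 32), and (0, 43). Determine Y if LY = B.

Y = [[0, 1], [1, -5], [-1, -4]]

L is on the left of Y, so left-multiply by L⁻¹: Y = L⁻¹B.
det L = -1; the adjugate gives L⁻¹ = [[-5, -10, 7], [-6, -13, 9], [8, 17, -12]].
Y = L⁻¹B = [[-5, -10, 7], [-6, -13, 9], [8, 17, -12]] · [[2, -4], [-1, 32], [0, 43]] = [[0, 1], [1, -5], [-1, -4]].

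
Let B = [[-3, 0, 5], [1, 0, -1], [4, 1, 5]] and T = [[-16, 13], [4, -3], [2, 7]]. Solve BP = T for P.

P = [[2, -1], [4, 1], [-2, 2]]

Left-multiplying both sides by B⁻¹ gives P = B⁻¹T.
B has determinant 2; B⁻¹ = [[1/2, 5/2, 0], [-9/2, -35/2, 1], [1/2, 3/2, 0]].
P = B⁻¹T = [[1/2, 5/2, 0], [-9/2, -35/2, 1], [1/2, 3/2, 0]] · [[-16, 13], [4, -3], [2, 7]] = [[2, -1], [4, 1], [-2, 2]].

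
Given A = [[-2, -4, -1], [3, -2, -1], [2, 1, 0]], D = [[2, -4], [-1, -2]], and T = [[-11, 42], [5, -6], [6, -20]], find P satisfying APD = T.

P = [[2, 0], [0, 2], [4, -3]]

Left-multiply by A⁻¹ and right-multiply by D⁻¹: P = A⁻¹TD⁻¹.
det A = -1, so A⁻¹ = [[-1, 1, -2], [2, -2, 5], [-7, 6, -16]].
det D = -8, so D⁻¹ = [[1/4, -1/2], [-1/8, -1/4]].
A⁻¹T = [[4, -8], [-2, -4], [11, -10]].
P = (A⁻¹T)D⁻¹ = [[2, 0], [0, 2], [4, -3]].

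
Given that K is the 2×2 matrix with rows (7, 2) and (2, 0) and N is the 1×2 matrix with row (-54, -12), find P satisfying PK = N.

Right-multiplying both sides by K⁻¹ gives P = NK⁻¹.
det K = -4; the adjugate gives K⁻¹ = [[0, 1/2], [1/2, -7/4]].
P = NK⁻¹ = [[-54, -12]] · [[0, 1/2], [1/2, -7/4]] = [[-6, -6]].

P = [[-6, -6]]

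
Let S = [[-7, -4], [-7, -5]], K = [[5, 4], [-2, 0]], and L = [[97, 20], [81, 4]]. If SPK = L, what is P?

P = S⁻¹LK⁻¹ (apply S⁻¹ on the left and K⁻¹ on the right).
det S = 7; the adjugate gives S⁻¹ = [[-5/7, 4/7], [1, -1]].
K has determinant 8; K⁻¹ = [[0, -1/2], [1/4, 5/8]].
S⁻¹L = [[-23, -12], [16, 16]].
P = (S⁻¹L)K⁻¹ = [[-3, 4], [4, 2]].

P = [[-3, 4], [4, 2]]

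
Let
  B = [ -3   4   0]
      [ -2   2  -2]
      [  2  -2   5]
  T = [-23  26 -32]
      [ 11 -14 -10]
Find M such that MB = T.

M = [[3, 1, -6], [-3, -5, -4]]

Right-multiplying both sides by B⁻¹ gives M = TB⁻¹.
det B = 6; the adjugate gives B⁻¹ = [[1, -10/3, -4/3], [1, -5/2, -1], [0, 1/3, 1/3]].
M = TB⁻¹ = [[-23, 26, -32], [11, -14, -10]] · [[1, -10/3, -4/3], [1, -5/2, -1], [0, 1/3, 1/3]] = [[3, 1, -6], [-3, -5, -4]].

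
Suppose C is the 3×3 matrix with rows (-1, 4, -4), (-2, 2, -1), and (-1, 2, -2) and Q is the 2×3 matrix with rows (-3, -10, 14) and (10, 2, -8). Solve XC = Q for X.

X = [[-4, 4, -1], [5, -6, -3]]

Right-multiplying both sides by C⁻¹ gives X = QC⁻¹.
det C = -2; the adjugate gives C⁻¹ = [[1, 0, -2], [3/2, 1, -7/2], [1, 1, -3]].
X = QC⁻¹ = [[-3, -10, 14], [10, 2, -8]] · [[1, 0, -2], [3/2, 1, -7/2], [1, 1, -3]] = [[-4, 4, -1], [5, -6, -3]].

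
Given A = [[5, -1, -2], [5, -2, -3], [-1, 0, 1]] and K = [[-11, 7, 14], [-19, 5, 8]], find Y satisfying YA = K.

Y = [[5, -6, 6], [-3, -1, -1]]

A is on the right of Y, so right-multiply by A⁻¹: Y = KA⁻¹.
det A = -4, so A⁻¹ = [[1/2, -1/4, 1/4], [1/2, -3/4, -5/4], [1/2, -1/4, 5/4]].
Y = KA⁻¹ = [[-11, 7, 14], [-19, 5, 8]] · [[1/2, -1/4, 1/4], [1/2, -3/4, -5/4], [1/2, -1/4, 5/4]] = [[5, -6, 6], [-3, -1, -1]].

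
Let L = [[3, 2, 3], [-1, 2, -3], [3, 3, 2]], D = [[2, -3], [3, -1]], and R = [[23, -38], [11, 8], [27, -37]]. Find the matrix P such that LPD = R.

P = L⁻¹RD⁻¹ (apply L⁻¹ on the left and D⁻¹ on the right).
det L = -2, so L⁻¹ = [[-13/2, -5/2, 6], [7/2, 3/2, -3], [9/2, 3/2, -4]].
det D = 7; the adjugate gives D⁻¹ = [[-1/7, 3/7], [-3/7, 2/7]].
L⁻¹R = [[-15, 5], [16, -10], [12, -11]].
P = (L⁻¹R)D⁻¹ = [[0, -5], [2, 4], [3, 2]].

P = [[0, -5], [2, 4], [3, 2]]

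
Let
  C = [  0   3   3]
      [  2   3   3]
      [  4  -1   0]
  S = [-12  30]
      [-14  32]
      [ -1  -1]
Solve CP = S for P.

P = [[-1, 1], [-3, 5], [-1, 5]]

Since C multiplies P on the left, P = C⁻¹S.
det C = -6, so C⁻¹ = [[-1/2, 1/2, 0], [-2, 2, -1], [7/3, -2, 1]].
P = C⁻¹S = [[-1/2, 1/2, 0], [-2, 2, -1], [7/3, -2, 1]] · [[-12, 30], [-14, 32], [-1, -1]] = [[-1, 1], [-3, 5], [-1, 5]].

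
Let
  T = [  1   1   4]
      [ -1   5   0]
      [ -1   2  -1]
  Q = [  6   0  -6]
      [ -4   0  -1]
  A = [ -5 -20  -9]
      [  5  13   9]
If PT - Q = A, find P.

P = [[-5, -1, -5], [1, 4, -4]]

PT = A + Q = [[1, -20, -15], [1, 13, 8]].
Since T sits to the right of P, P = (A + Q)T⁻¹.
T has determinant 6; T⁻¹ = [[-5/6, 3/2, -10/3], [-1/6, 1/2, -2/3], [1/2, -1/2, 1]].
P = (A + Q)T⁻¹ = [[-5, -1, -5], [1, 4, -4]].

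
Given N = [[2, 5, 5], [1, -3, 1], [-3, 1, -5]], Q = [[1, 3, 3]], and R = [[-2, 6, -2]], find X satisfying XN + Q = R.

X = [[-2, -5, -2]]

XN = R − Q = [[-3, 3, -5]].
N is on the right of X, so right-multiply by N⁻¹: X = (R − Q)N⁻¹.
det N = -2, so N⁻¹ = [[-7, -15, -10], [-1, -5/2, -3/2], [4, 17/2, 11/2]].
X = (R − Q)N⁻¹ = [[-2, -5, -2]].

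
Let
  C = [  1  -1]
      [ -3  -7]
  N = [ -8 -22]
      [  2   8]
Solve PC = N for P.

P = [[1, 3], [-1, -1]]

C is on the right of P, so right-multiply by C⁻¹: P = NC⁻¹.
det C = -10; the adjugate gives C⁻¹ = [[7/10, -1/10], [-3/10, -1/10]].
P = NC⁻¹ = [[-8, -22], [2, 8]] · [[7/10, -1/10], [-3/10, -1/10]] = [[1, 3], [-1, -1]].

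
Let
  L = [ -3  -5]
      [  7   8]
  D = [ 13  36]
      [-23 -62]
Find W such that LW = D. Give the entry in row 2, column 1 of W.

Since L multiplies W on the left, W = L⁻¹D.
det L = 11, so L⁻¹ = [[8/11, 5/11], [-7/11, -3/11]].
W = L⁻¹D = [[8/11, 5/11], [-7/11, -3/11]] · [[13, 36], [-23, -62]] = [[-1, -2], [-2, -6]].

-2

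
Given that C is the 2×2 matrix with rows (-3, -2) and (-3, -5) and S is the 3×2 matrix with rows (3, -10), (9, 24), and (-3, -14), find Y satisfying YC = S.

C is on the right of Y, so right-multiply by C⁻¹: Y = SC⁻¹.
C has determinant 9; C⁻¹ = [[-5/9, 2/9], [1/3, -1/3]].
Y = SC⁻¹ = [[3, -10], [9, 24], [-3, -14]] · [[-5/9, 2/9], [1/3, -1/3]] = [[-5, 4], [3, -6], [-3, 4]].

Y = [[-5, 4], [3, -6], [-3, 4]]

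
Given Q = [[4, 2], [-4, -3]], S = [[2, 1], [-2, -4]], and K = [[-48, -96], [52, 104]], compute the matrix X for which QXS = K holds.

Left-multiply by Q⁻¹ and right-multiply by S⁻¹: X = Q⁻¹KS⁻¹.
det Q = -4; the adjugate gives Q⁻¹ = [[3/4, 1/2], [-1, -1]].
S has determinant -6; S⁻¹ = [[2/3, 1/6], [-1/3, -1/3]].
Q⁻¹K = [[-10, -20], [-4, -8]].
X = (Q⁻¹K)S⁻¹ = [[0, 5], [0, 2]].

X = [[0, 5], [0, 2]]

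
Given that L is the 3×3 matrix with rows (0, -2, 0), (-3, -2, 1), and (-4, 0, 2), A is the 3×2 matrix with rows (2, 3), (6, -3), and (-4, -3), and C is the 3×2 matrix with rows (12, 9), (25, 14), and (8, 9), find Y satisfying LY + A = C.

LY = C − A = [[10, 6], [19, 17], [12, 12]].
L is on the left of Y, so left-multiply by L⁻¹: Y = L⁻¹(C − A).
det L = -4; the adjugate gives L⁻¹ = [[1, -1, 1/2], [-1/2, 0, 0], [2, -2, 3/2]].
Y = L⁻¹(C − A) = [[-3, -5], [-5, -3], [0, -4]].

Y = [[-3, -5], [-5, -3], [0, -4]]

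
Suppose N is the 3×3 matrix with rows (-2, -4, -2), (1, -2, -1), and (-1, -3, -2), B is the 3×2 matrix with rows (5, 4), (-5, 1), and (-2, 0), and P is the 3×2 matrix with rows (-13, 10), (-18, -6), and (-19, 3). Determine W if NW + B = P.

W = [[-2, -5], [3, 2], [5, -2]]

NW = P − B = [[-18, 6], [-13, -7], [-17, 3]].
Left-multiplying both sides by N⁻¹ gives W = N⁻¹(P − B).
det N = -4; the adjugate gives N⁻¹ = [[-1/4, 1/2, 0], [-3/4, -1/2, 1], [5/4, 1/2, -2]].
W = N⁻¹(P − B) = [[-2, -5], [3, 2], [5, -2]].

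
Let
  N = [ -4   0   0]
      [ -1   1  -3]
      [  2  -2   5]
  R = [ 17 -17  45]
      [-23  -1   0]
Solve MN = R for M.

N is on the right of M, so right-multiply by N⁻¹: M = RN⁻¹.
det N = 4, so N⁻¹ = [[-1/4, 0, 0], [-1/4, -5, -3], [0, -2, -1]].
M = RN⁻¹ = [[17, -17, 45], [-23, -1, 0]] · [[-1/4, 0, 0], [-1/4, -5, -3], [0, -2, -1]] = [[0, -5, 6], [6, 5, 3]].

M = [[0, -5, 6], [6, 5, 3]]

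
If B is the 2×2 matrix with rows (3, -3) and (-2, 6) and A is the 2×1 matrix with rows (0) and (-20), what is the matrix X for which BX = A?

Left-multiplying both sides by B⁻¹ gives X = B⁻¹A.
det B = 12, so B⁻¹ = [[1/2, 1/4], [1/6, 1/4]].
X = B⁻¹A = [[1/2, 1/4], [1/6, 1/4]] · [[0], [-20]] = [[-5], [-5]].

X = [[-5], [-5]]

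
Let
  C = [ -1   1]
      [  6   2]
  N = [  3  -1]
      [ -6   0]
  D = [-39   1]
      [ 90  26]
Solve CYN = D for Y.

Y = [[-3, -5], [-4, 1]]

Isolating Y: multiply by C⁻¹ from the left and N⁻¹ from the right, so Y = C⁻¹DN⁻¹.
det C = -8; the adjugate gives C⁻¹ = [[-1/4, 1/8], [3/4, 1/8]].
det N = -6, so N⁻¹ = [[0, -1/6], [-1, -1/2]].
C⁻¹D = [[21, 3], [-18, 4]].
Y = (C⁻¹D)N⁻¹ = [[-3, -5], [-4, 1]].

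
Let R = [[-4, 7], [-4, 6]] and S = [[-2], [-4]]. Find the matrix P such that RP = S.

P = [[4], [2]]

R is on the left of P, so left-multiply by R⁻¹: P = R⁻¹S.
R has determinant 4; R⁻¹ = [[3/2, -7/4], [1, -1]].
P = R⁻¹S = [[3/2, -7/4], [1, -1]] · [[-2], [-4]] = [[4], [2]].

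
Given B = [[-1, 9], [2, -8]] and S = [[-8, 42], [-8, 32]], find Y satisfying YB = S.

Y = [[2, -3], [0, -4]]

B is on the right of Y, so right-multiply by B⁻¹: Y = SB⁻¹.
det B = -10; the adjugate gives B⁻¹ = [[4/5, 9/10], [1/5, 1/10]].
Y = SB⁻¹ = [[-8, 42], [-8, 32]] · [[4/5, 9/10], [1/5, 1/10]] = [[2, -3], [0, -4]].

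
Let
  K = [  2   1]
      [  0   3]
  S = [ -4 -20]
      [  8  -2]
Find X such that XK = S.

X = [[-2, -6], [4, -2]]

Since K sits to the right of X, X = SK⁻¹.
det K = 6; the adjugate gives K⁻¹ = [[1/2, -1/6], [0, 1/3]].
X = SK⁻¹ = [[-4, -20], [8, -2]] · [[1/2, -1/6], [0, 1/3]] = [[-2, -6], [4, -2]].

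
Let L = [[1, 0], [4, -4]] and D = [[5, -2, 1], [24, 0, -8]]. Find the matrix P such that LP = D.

P = [[5, -2, 1], [-1, -2, 3]]

Left-multiplying both sides by L⁻¹ gives P = L⁻¹D.
det L = -4, so L⁻¹ = [[1, 0], [1, -1/4]].
P = L⁻¹D = [[1, 0], [1, -1/4]] · [[5, -2, 1], [24, 0, -8]] = [[5, -2, 1], [-1, -2, 3]].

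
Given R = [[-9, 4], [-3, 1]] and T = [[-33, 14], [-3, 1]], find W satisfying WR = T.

W = [[3, 2], [0, 1]]

Right-multiplying both sides by R⁻¹ gives W = TR⁻¹.
det R = 3, so R⁻¹ = [[1/3, -4/3], [1, -3]].
W = TR⁻¹ = [[-33, 14], [-3, 1]] · [[1/3, -4/3], [1, -3]] = [[3, 2], [0, 1]].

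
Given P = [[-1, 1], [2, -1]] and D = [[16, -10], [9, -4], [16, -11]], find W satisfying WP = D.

Right-multiplying both sides by P⁻¹ gives W = DP⁻¹.
det P = -1; the adjugate gives P⁻¹ = [[1, 1], [2, 1]].
W = DP⁻¹ = [[16, -10], [9, -4], [16, -11]] · [[1, 1], [2, 1]] = [[-4, 6], [1, 5], [-6, 5]].

W = [[-4, 6], [1, 5], [-6, 5]]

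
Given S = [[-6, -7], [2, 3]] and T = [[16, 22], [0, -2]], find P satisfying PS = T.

Right-multiplying both sides by S⁻¹ gives P = TS⁻¹.
S has determinant -4; S⁻¹ = [[-3/4, -7/4], [1/2, 3/2]].
P = TS⁻¹ = [[16, 22], [0, -2]] · [[-3/4, -7/4], [1/2, 3/2]] = [[-1, 5], [-1, -3]].

P = [[-1, 5], [-1, -3]]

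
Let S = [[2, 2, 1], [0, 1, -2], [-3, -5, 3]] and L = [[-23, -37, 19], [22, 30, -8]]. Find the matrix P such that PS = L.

P = [[-4, -4, 5], [2, -4, -6]]

S is on the right of P, so right-multiply by S⁻¹: P = LS⁻¹.
det S = 1, so S⁻¹ = [[-7, -11, -5], [6, 9, 4], [3, 4, 2]].
P = LS⁻¹ = [[-23, -37, 19], [22, 30, -8]] · [[-7, -11, -5], [6, 9, 4], [3, 4, 2]] = [[-4, -4, 5], [2, -4, -6]].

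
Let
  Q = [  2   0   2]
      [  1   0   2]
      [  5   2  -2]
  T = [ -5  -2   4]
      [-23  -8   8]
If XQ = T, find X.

Q is on the right of X, so right-multiply by Q⁻¹: X = TQ⁻¹.
det Q = -4, so Q⁻¹ = [[1, -1, 0], [-3, 7/2, 1/2], [-1/2, 1, 0]].
X = TQ⁻¹ = [[-5, -2, 4], [-23, -8, 8]] · [[1, -1, 0], [-3, 7/2, 1/2], [-1/2, 1, 0]] = [[-1, 2, -1], [-3, 3, -4]].

X = [[-1, 2, -1], [-3, 3, -4]]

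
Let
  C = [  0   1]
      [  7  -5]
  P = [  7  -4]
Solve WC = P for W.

Right-multiplying both sides by C⁻¹ gives W = PC⁻¹.
det C = -7; the adjugate gives C⁻¹ = [[5/7, 1/7], [1, 0]].
W = PC⁻¹ = [[7, -4]] · [[5/7, 1/7], [1, 0]] = [[1, 1]].

W = [[1, 1]]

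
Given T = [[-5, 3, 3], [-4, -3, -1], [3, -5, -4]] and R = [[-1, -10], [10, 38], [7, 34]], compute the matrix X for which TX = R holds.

X = [[-1, -4], [-2, -6], [0, -4]]

Left-multiplying both sides by T⁻¹ gives X = T⁻¹R.
det T = -5, so T⁻¹ = [[-7/5, 3/5, -6/5], [19/5, -11/5, 17/5], [-29/5, 16/5, -27/5]].
X = T⁻¹R = [[-7/5, 3/5, -6/5], [19/5, -11/5, 17/5], [-29/5, 16/5, -27/5]] · [[-1, -10], [10, 38], [7, 34]] = [[-1, -4], [-2, -6], [0, -4]].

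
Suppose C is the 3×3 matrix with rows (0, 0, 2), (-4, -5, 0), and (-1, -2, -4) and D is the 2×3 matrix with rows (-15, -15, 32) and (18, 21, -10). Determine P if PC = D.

Right-multiplying both sides by C⁻¹ gives P = DC⁻¹.
det C = 6, so C⁻¹ = [[10/3, -2/3, 5/3], [-8/3, 1/3, -4/3], [1/2, 0, 0]].
P = DC⁻¹ = [[-15, -15, 32], [18, 21, -10]] · [[10/3, -2/3, 5/3], [-8/3, 1/3, -4/3], [1/2, 0, 0]] = [[6, 5, -5], [-1, -5, 2]].

P = [[6, 5, -5], [-1, -5, 2]]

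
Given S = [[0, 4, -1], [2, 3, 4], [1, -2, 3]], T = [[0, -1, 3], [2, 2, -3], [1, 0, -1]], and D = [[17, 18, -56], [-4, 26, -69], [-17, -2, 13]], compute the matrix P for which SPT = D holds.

P = [[2, -3, 0], [-4, 1, 2], [-4, 1, -3]]

P = S⁻¹DT⁻¹ (apply S⁻¹ on the left and T⁻¹ on the right).
S has determinant -1; S⁻¹ = [[-17, 10, -19], [2, -1, 2], [7, -4, 8]].
det T = -5, so T⁻¹ = [[2/5, 1/5, 3/5], [1/5, 3/5, -6/5], [2/5, 1/5, -2/5]].
S⁻¹D = [[-6, -8, 15], [4, 6, -17], [-1, 6, -12]].
P = (S⁻¹D)T⁻¹ = [[2, -3, 0], [-4, 1, 2], [-4, 1, -3]].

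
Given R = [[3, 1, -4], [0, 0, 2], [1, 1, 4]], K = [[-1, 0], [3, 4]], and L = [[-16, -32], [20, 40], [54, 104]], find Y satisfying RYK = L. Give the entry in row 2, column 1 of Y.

0

Left-multiply by R⁻¹ and right-multiply by K⁻¹: Y = R⁻¹LK⁻¹.
det R = -4, so R⁻¹ = [[1/2, 2, -1/2], [-1/2, -4, 3/2], [0, 1/2, 0]].
det K = -4; the adjugate gives K⁻¹ = [[-1, 0], [3/4, 1/4]].
R⁻¹L = [[5, 12], [9, 12], [10, 20]].
Y = (R⁻¹L)K⁻¹ = [[4, 3], [0, 3], [5, 5]].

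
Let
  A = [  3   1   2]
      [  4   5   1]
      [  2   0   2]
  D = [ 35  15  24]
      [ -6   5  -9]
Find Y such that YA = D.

A is on the right of Y, so right-multiply by A⁻¹: Y = DA⁻¹.
det A = 4; the adjugate gives A⁻¹ = [[5/2, -1/2, -9/4], [-3/2, 1/2, 5/4], [-5/2, 1/2, 11/4]].
Y = DA⁻¹ = [[35, 15, 24], [-6, 5, -9]] · [[5/2, -1/2, -9/4], [-3/2, 1/2, 5/4], [-5/2, 1/2, 11/4]] = [[5, 2, 6], [0, 1, -5]].

Y = [[5, 2, 6], [0, 1, -5]]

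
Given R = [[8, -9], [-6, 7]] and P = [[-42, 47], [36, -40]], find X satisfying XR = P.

Since R sits to the right of X, X = PR⁻¹.
det R = 2; the adjugate gives R⁻¹ = [[7/2, 9/2], [3, 4]].
X = PR⁻¹ = [[-42, 47], [36, -40]] · [[7/2, 9/2], [3, 4]] = [[-6, -1], [6, 2]].

X = [[-6, -1], [6, 2]]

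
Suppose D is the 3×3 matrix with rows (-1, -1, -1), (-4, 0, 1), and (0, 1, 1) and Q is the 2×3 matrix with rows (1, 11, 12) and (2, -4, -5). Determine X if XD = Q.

X = [[-5, 1, 6], [2, -1, -2]]

D is on the right of X, so right-multiply by D⁻¹: X = QD⁻¹.
D has determinant 1; D⁻¹ = [[-1, 0, -1], [4, -1, 5], [-4, 1, -4]].
X = QD⁻¹ = [[1, 11, 12], [2, -4, -5]] · [[-1, 0, -1], [4, -1, 5], [-4, 1, -4]] = [[-5, 1, 6], [2, -1, -2]].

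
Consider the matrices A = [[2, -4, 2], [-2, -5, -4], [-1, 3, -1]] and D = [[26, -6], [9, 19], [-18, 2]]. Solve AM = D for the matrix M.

M = [[-2, -3], [-5, -1], [5, -2]]

Since A multiplies M on the left, M = A⁻¹D.
A has determinant 4; A⁻¹ = [[17/4, 1/2, 13/2], [1/2, 0, 1], [-11/4, -1/2, -9/2]].
M = A⁻¹D = [[17/4, 1/2, 13/2], [1/2, 0, 1], [-11/4, -1/2, -9/2]] · [[26, -6], [9, 19], [-18, 2]] = [[-2, -3], [-5, -1], [5, -2]].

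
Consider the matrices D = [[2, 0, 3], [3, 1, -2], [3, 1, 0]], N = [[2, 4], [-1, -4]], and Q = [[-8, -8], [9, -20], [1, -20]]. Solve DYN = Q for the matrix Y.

Y = [[3, 4], [-3, -1], [-4, -4]]

Left-multiply by D⁻¹ and right-multiply by N⁻¹: Y = D⁻¹QN⁻¹.
det D = 4, so D⁻¹ = [[1/2, 3/4, -3/4], [-3/2, -9/4, 13/4], [0, -1/2, 1/2]].
det N = -4; the adjugate gives N⁻¹ = [[1, 1], [-1/4, -1/2]].
D⁻¹Q = [[2, -4], [-5, -8], [-4, 0]].
Y = (D⁻¹Q)N⁻¹ = [[3, 4], [-3, -1], [-4, -4]].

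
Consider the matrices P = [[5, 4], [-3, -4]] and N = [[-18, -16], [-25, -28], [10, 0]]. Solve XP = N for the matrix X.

X = [[-3, 1], [-2, 5], [5, 5]]

Since P sits to the right of X, X = NP⁻¹.
P has determinant -8; P⁻¹ = [[1/2, 1/2], [-3/8, -5/8]].
X = NP⁻¹ = [[-18, -16], [-25, -28], [10, 0]] · [[1/2, 1/2], [-3/8, -5/8]] = [[-3, 1], [-2, 5], [5, 5]].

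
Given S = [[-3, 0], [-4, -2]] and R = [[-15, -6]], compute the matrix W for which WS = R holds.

Right-multiplying both sides by S⁻¹ gives W = RS⁻¹.
S has determinant 6; S⁻¹ = [[-1/3, 0], [2/3, -1/2]].
W = RS⁻¹ = [[-15, -6]] · [[-1/3, 0], [2/3, -1/2]] = [[1, 3]].

W = [[1, 3]]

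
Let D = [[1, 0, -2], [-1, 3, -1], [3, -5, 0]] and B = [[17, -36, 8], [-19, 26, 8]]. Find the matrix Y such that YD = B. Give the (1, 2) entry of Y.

D is on the right of Y, so right-multiply by D⁻¹: Y = BD⁻¹.
det D = 3, so D⁻¹ = [[-5/3, 10/3, 2], [-1, 2, 1], [-4/3, 5/3, 1]].
Y = BD⁻¹ = [[17, -36, 8], [-19, 26, 8]] · [[-5/3, 10/3, 2], [-1, 2, 1], [-4/3, 5/3, 1]] = [[-3, -2, 6], [-5, 2, -4]].

-2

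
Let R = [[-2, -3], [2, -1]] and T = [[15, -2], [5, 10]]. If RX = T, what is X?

X = [[0, 4], [-5, -2]]

Left-multiplying both sides by R⁻¹ gives X = R⁻¹T.
det R = 8; the adjugate gives R⁻¹ = [[-1/8, 3/8], [-1/4, -1/4]].
X = R⁻¹T = [[-1/8, 3/8], [-1/4, -1/4]] · [[15, -2], [5, 10]] = [[0, 4], [-5, -2]].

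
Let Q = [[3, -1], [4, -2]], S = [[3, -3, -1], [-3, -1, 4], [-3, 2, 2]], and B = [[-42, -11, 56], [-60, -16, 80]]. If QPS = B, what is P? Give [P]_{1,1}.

Left-multiply by Q⁻¹ and right-multiply by S⁻¹: P = Q⁻¹BS⁻¹.
det Q = -2; the adjugate gives Q⁻¹ = [[1, -1/2], [2, -3/2]].
det S = -3; the adjugate gives S⁻¹ = [[10/3, -4/3, 13/3], [2, -1, 3], [3, -1, 4]].
Q⁻¹B = [[-12, -3, 16], [6, 2, -8]].
P = (Q⁻¹B)S⁻¹ = [[2, 3, 3], [0, -2, 0]].

2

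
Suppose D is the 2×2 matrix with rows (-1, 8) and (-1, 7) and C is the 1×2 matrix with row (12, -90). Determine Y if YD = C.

Since D sits to the right of Y, Y = CD⁻¹.
D has determinant 1; D⁻¹ = [[7, -8], [1, -1]].
Y = CD⁻¹ = [[12, -90]] · [[7, -8], [1, -1]] = [[-6, -6]].

Y = [[-6, -6]]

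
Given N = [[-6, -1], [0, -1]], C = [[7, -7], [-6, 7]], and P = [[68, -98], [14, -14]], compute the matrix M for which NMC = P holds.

Left-multiply by N⁻¹ and right-multiply by C⁻¹: M = N⁻¹PC⁻¹.
det N = 6, so N⁻¹ = [[-1/6, 1/6], [0, -1]].
det C = 7; the adjugate gives C⁻¹ = [[1, 1], [6/7, 1]].
N⁻¹P = [[-9, 14], [-14, 14]].
M = (N⁻¹P)C⁻¹ = [[3, 5], [-2, 0]].

M = [[3, 5], [-2, 0]]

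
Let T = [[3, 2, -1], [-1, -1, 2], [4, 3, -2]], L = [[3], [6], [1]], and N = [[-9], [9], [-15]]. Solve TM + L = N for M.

TM = N − L = [[-12], [3], [-16]].
Since T multiplies M on the left, M = T⁻¹(N − L).
det T = -1; the adjugate gives T⁻¹ = [[4, -1, -3], [-6, 2, 5], [-1, 1, 1]].
M = T⁻¹(N − L) = [[-3], [-2], [-1]].

M = [[-3], [-2], [-1]]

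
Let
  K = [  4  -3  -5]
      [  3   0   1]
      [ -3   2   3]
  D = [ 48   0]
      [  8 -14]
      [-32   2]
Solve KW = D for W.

W = [[4, -4], [-4, -2], [-4, -2]]

Left-multiplying both sides by K⁻¹ gives W = K⁻¹D.
K has determinant -2; K⁻¹ = [[1, 1/2, 3/2], [6, 3/2, 19/2], [-3, -1/2, -9/2]].
W = K⁻¹D = [[1, 1/2, 3/2], [6, 3/2, 19/2], [-3, -1/2, -9/2]] · [[48, 0], [8, -14], [-32, 2]] = [[4, -4], [-4, -2], [-4, -2]].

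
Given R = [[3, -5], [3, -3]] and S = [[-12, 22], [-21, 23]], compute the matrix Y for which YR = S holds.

Y = [[-5, 1], [-1, -6]]

Right-multiplying both sides by R⁻¹ gives Y = SR⁻¹.
det R = 6, so R⁻¹ = [[-1/2, 5/6], [-1/2, 1/2]].
Y = SR⁻¹ = [[-12, 22], [-21, 23]] · [[-1/2, 5/6], [-1/2, 1/2]] = [[-5, 1], [-1, -6]].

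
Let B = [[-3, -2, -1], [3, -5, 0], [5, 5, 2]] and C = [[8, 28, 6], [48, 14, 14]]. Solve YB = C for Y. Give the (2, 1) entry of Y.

Since B sits to the right of Y, Y = CB⁻¹.
det B = 2, so B⁻¹ = [[-5, -1/2, -5/2], [-3, -1/2, -3/2], [20, 5/2, 21/2]].
Y = CB⁻¹ = [[8, 28, 6], [48, 14, 14]] · [[-5, -1/2, -5/2], [-3, -1/2, -3/2], [20, 5/2, 21/2]] = [[-4, -3, 1], [-2, 4, 6]].

-2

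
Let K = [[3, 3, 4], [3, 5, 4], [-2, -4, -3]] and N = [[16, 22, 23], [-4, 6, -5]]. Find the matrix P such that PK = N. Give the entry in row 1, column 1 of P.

4

K is on the right of P, so right-multiply by K⁻¹: P = NK⁻¹.
K has determinant -2; K⁻¹ = [[-1/2, 7/2, 4], [-1/2, 1/2, 0], [1, -3, -3]].
P = NK⁻¹ = [[16, 22, 23], [-4, 6, -5]] · [[-1/2, 7/2, 4], [-1/2, 1/2, 0], [1, -3, -3]] = [[4, -2, -5], [-6, 4, -1]].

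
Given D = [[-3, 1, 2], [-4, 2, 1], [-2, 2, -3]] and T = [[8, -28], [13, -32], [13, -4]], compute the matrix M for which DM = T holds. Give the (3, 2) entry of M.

-4

D is on the left of M, so left-multiply by D⁻¹: M = D⁻¹T.
D has determinant 2; D⁻¹ = [[-4, 7/2, -3/2], [-7, 13/2, -5/2], [-2, 2, -1]].
M = D⁻¹T = [[-4, 7/2, -3/2], [-7, 13/2, -5/2], [-2, 2, -1]] · [[8, -28], [13, -32], [13, -4]] = [[-6, 6], [-4, -2], [-3, -4]].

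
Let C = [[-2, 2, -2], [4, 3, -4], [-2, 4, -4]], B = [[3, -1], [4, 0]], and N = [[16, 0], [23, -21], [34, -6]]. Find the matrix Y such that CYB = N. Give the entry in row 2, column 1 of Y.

3

Left-multiply by C⁻¹ and right-multiply by B⁻¹: Y = C⁻¹NB⁻¹.
C has determinant -4; C⁻¹ = [[-1, 0, 1/2], [-6, -1, 4], [-11/2, -1, 7/2]].
det B = 4, so B⁻¹ = [[0, 1/4], [-1, 3/4]].
C⁻¹N = [[1, -3], [17, -3], [8, 0]].
Y = (C⁻¹N)B⁻¹ = [[3, -2], [3, 2], [0, 2]].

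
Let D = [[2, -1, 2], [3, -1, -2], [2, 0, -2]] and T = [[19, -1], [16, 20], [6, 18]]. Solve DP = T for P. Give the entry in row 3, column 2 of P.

D is on the left of P, so left-multiply by D⁻¹: P = D⁻¹T.
det D = 6, so D⁻¹ = [[1/3, -1/3, 2/3], [1/3, -4/3, 5/3], [1/3, -1/3, 1/6]].
P = D⁻¹T = [[1/3, -1/3, 2/3], [1/3, -4/3, 5/3], [1/3, -1/3, 1/6]] · [[19, -1], [16, 20], [6, 18]] = [[5, 5], [-5, 3], [2, -4]].

-4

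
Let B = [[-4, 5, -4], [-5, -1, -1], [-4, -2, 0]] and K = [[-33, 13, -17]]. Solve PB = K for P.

P = [[4, 1, 3]]

B is on the right of P, so right-multiply by B⁻¹: P = KB⁻¹.
det B = 4, so B⁻¹ = [[-1/2, 2, -9/4], [1, -4, 4], [3/2, -7, 29/4]].
P = KB⁻¹ = [[-33, 13, -17]] · [[-1/2, 2, -9/4], [1, -4, 4], [3/2, -7, 29/4]] = [[4, 1, 3]].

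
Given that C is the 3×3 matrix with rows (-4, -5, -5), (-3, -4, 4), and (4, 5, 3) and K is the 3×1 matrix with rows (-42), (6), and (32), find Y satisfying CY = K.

Y = [[-2], [5], [5]]

C is on the left of Y, so left-multiply by C⁻¹: Y = C⁻¹K.
C has determinant -2; C⁻¹ = [[16, 5, 20], [-25/2, -4, -31/2], [-1/2, 0, -1/2]].
Y = C⁻¹K = [[16, 5, 20], [-25/2, -4, -31/2], [-1/2, 0, -1/2]] · [[-42], [6], [32]] = [[-2], [5], [5]].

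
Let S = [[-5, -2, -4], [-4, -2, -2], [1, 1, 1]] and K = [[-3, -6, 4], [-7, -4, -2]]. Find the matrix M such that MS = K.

M = [[-5, 6, -4], [-1, 3, 0]]

Since S sits to the right of M, M = KS⁻¹.
det S = 4, so S⁻¹ = [[0, -1/2, -1], [1/2, -1/4, 3/2], [-1/2, 3/4, 1/2]].
M = KS⁻¹ = [[-3, -6, 4], [-7, -4, -2]] · [[0, -1/2, -1], [1/2, -1/4, 3/2], [-1/2, 3/4, 1/2]] = [[-5, 6, -4], [-1, 3, 0]].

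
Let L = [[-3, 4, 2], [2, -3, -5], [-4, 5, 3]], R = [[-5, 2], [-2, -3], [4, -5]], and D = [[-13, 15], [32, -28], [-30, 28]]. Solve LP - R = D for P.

P = [[4, 3], [1, 4], [-5, 5]]

LP = D + R = [[-18, 17], [30, -31], [-26, 23]].
Since L multiplies P on the left, P = L⁻¹(D + R).
det L = 4, so L⁻¹ = [[4, -1/2, -7/2], [7/2, -1/4, -11/4], [-1/2, -1/4, 1/4]].
P = L⁻¹(D + R) = [[4, 3], [1, 4], [-5, 5]].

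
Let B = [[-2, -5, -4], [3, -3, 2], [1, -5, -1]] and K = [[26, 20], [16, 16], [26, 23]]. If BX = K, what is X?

X = [[-2, 2], [-6, -4], [2, -1]]

Since B multiplies X on the left, X = B⁻¹K.
det B = -3, so B⁻¹ = [[-13/3, -5, 22/3], [-5/3, -2, 8/3], [4, 5, -7]].
X = B⁻¹K = [[-13/3, -5, 22/3], [-5/3, -2, 8/3], [4, 5, -7]] · [[26, 20], [16, 16], [26, 23]] = [[-2, 2], [-6, -4], [2, -1]].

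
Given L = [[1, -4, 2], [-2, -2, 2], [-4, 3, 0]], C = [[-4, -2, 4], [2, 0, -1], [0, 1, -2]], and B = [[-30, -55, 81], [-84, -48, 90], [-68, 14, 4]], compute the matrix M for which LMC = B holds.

M = [[-4, 5, -1], [-5, -4, 4], [3, 4, 3]]

M = L⁻¹BC⁻¹ (apply L⁻¹ on the left and C⁻¹ on the right).
L has determinant -2; L⁻¹ = [[3, -3, 2], [4, -4, 3], [7, -13/2, 5]].
det C = -4, so C⁻¹ = [[-1/4, 0, -1/2], [-1, -2, -1], [-1/2, -1, -1]].
L⁻¹B = [[26, 7, -19], [12, 14, -24], [-4, -3, 2]].
M = (L⁻¹B)C⁻¹ = [[-4, 5, -1], [-5, -4, 4], [3, 4, 3]].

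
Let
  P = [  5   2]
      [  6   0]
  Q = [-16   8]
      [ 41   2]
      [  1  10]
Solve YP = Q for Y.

Right-multiplying both sides by P⁻¹ gives Y = QP⁻¹.
det P = -12, so P⁻¹ = [[0, 1/6], [1/2, -5/12]].
Y = QP⁻¹ = [[-16, 8], [41, 2], [1, 10]] · [[0, 1/6], [1/2, -5/12]] = [[4, -6], [1, 6], [5, -4]].

Y = [[4, -6], [1, 6], [5, -4]]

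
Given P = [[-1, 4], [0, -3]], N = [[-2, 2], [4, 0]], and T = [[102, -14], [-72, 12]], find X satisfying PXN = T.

Isolating X: multiply by P⁻¹ from the left and N⁻¹ from the right, so X = P⁻¹TN⁻¹.
P has determinant 3; P⁻¹ = [[-1, -4/3], [0, -1/3]].
det N = -8, so N⁻¹ = [[0, 1/4], [1/2, 1/4]].
P⁻¹T = [[-6, -2], [24, -4]].
X = (P⁻¹T)N⁻¹ = [[-1, -2], [-2, 5]].

X = [[-1, -2], [-2, 5]]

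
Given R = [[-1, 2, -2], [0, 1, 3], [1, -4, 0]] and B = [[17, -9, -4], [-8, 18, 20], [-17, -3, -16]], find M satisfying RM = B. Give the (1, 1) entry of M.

-1

Since R multiplies M on the left, M = R⁻¹B.
det R = -4; the adjugate gives R⁻¹ = [[-3, -2, -2], [-3/4, -1/2, -3/4], [1/4, 1/2, 1/4]].
M = R⁻¹B = [[-3, -2, -2], [-3/4, -1/2, -3/4], [1/4, 1/2, 1/4]] · [[17, -9, -4], [-8, 18, 20], [-17, -3, -16]] = [[-1, -3, 4], [4, 0, 5], [-4, 6, 5]].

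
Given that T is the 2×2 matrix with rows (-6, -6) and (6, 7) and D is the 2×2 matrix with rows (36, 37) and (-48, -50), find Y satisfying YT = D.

Y = [[-5, 1], [6, -2]]

Since T sits to the right of Y, Y = DT⁻¹.
det T = -6; the adjugate gives T⁻¹ = [[-7/6, -1], [1, 1]].
Y = DT⁻¹ = [[36, 37], [-48, -50]] · [[-7/6, -1], [1, 1]] = [[-5, 1], [6, -2]].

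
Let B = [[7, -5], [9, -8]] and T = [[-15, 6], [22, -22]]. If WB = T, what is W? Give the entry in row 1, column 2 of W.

Right-multiplying both sides by B⁻¹ gives W = TB⁻¹.
det B = -11; the adjugate gives B⁻¹ = [[8/11, -5/11], [9/11, -7/11]].
W = TB⁻¹ = [[-15, 6], [22, -22]] · [[8/11, -5/11], [9/11, -7/11]] = [[-6, 3], [-2, 4]].

3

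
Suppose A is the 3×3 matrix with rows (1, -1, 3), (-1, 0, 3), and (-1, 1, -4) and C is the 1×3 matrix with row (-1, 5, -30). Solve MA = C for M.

Since A sits to the right of M, M = CA⁻¹.
det A = 1, so A⁻¹ = [[-3, -1, -3], [-7, -1, -6], [-1, 0, -1]].
M = CA⁻¹ = [[-1, 5, -30]] · [[-3, -1, -3], [-7, -1, -6], [-1, 0, -1]] = [[-2, -4, 3]].

M = [[-2, -4, 3]]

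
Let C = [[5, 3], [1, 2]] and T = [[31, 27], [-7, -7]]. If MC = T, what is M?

M = [[5, 6], [-1, -2]]

Right-multiplying both sides by C⁻¹ gives M = TC⁻¹.
det C = 7, so C⁻¹ = [[2/7, -3/7], [-1/7, 5/7]].
M = TC⁻¹ = [[31, 27], [-7, -7]] · [[2/7, -3/7], [-1/7, 5/7]] = [[5, 6], [-1, -2]].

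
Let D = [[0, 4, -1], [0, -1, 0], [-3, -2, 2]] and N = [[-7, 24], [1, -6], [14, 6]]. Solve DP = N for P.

Since D multiplies P on the left, P = D⁻¹N.
D has determinant 3; D⁻¹ = [[-2/3, -2, -1/3], [0, -1, 0], [-1, -4, 0]].
P = D⁻¹N = [[-2/3, -2, -1/3], [0, -1, 0], [-1, -4, 0]] · [[-7, 24], [1, -6], [14, 6]] = [[-2, -6], [-1, 6], [3, 0]].

P = [[-2, -6], [-1, 6], [3, 0]]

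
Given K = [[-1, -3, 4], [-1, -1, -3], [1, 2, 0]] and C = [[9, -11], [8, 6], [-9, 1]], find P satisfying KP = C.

P = [[-1, 5], [-4, -2], [-1, -3]]

Since K multiplies P on the left, P = K⁻¹C.
det K = -1, so K⁻¹ = [[-6, -8, -13], [3, 4, 7], [1, 1, 2]].
P = K⁻¹C = [[-6, -8, -13], [3, 4, 7], [1, 1, 2]] · [[9, -11], [8, 6], [-9, 1]] = [[-1, 5], [-4, -2], [-1, -3]].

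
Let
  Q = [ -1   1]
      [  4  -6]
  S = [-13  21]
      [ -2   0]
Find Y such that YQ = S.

Y = [[-3, -4], [6, 1]]

Q is on the right of Y, so right-multiply by Q⁻¹: Y = SQ⁻¹.
Q has determinant 2; Q⁻¹ = [[-3, -1/2], [-2, -1/2]].
Y = SQ⁻¹ = [[-13, 21], [-2, 0]] · [[-3, -1/2], [-2, -1/2]] = [[-3, -4], [6, 1]].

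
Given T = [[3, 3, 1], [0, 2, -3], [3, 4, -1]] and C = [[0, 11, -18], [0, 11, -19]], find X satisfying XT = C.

T is on the right of X, so right-multiply by T⁻¹: X = CT⁻¹.
T has determinant -3; T⁻¹ = [[-10/3, -7/3, 11/3], [3, 2, -3], [2, 1, -2]].
X = CT⁻¹ = [[0, 11, -18], [0, 11, -19]] · [[-10/3, -7/3, 11/3], [3, 2, -3], [2, 1, -2]] = [[-3, 4, 3], [-5, 3, 5]].

X = [[-3, 4, 3], [-5, 3, 5]]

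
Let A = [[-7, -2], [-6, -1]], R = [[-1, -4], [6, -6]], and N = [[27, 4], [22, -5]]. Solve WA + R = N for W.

W = [[-4, 0], [2, -5]]

WA = N − R = [[28, 8], [16, 1]].
Since A sits to the right of W, W = (N − R)A⁻¹.
A has determinant -5; A⁻¹ = [[1/5, -2/5], [-6/5, 7/5]].
W = (N − R)A⁻¹ = [[-4, 0], [2, -5]].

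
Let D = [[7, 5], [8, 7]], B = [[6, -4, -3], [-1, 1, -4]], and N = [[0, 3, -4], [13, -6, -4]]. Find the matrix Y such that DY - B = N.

DY = N + B = [[6, -1, -7], [12, -5, -8]].
D is on the left of Y, so left-multiply by D⁻¹: Y = D⁻¹(N + B).
det D = 9; the adjugate gives D⁻¹ = [[7/9, -5/9], [-8/9, 7/9]].
Y = D⁻¹(N + B) = [[-2, 2, -1], [4, -3, 0]].

Y = [[-2, 2, -1], [4, -3, 0]]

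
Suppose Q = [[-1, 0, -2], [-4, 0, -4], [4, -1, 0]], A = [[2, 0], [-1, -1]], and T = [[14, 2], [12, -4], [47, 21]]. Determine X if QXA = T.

X = [[2, -4], [-5, 5], [-4, 3]]

X = Q⁻¹TA⁻¹ (apply Q⁻¹ on the left and A⁻¹ on the right).
det Q = -4, so Q⁻¹ = [[1, -1/2, 0], [4, -2, -1], [-1, 1/4, 0]].
A has determinant -2; A⁻¹ = [[1/2, 0], [-1/2, -1]].
Q⁻¹T = [[8, 4], [-15, -5], [-11, -3]].
X = (Q⁻¹T)A⁻¹ = [[2, -4], [-5, 5], [-4, 3]].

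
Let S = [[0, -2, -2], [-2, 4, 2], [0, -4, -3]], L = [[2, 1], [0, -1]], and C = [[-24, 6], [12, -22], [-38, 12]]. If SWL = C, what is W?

W = [[4, -1], [1, 4], [5, 5]]

W = S⁻¹CL⁻¹ (apply S⁻¹ on the left and L⁻¹ on the right).
S has determinant -4; S⁻¹ = [[1, -1/2, -1], [3/2, 0, -1], [-2, 0, 1]].
det L = -2, so L⁻¹ = [[1/2, 1/2], [0, -1]].
S⁻¹C = [[8, 5], [2, -3], [10, 0]].
W = (S⁻¹C)L⁻¹ = [[4, -1], [1, 4], [5, 5]].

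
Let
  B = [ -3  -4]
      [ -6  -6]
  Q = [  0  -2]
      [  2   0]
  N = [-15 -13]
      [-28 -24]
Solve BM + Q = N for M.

BM = N − Q = [[-15, -11], [-30, -24]].
B is on the left of M, so left-multiply by B⁻¹: M = B⁻¹(N − Q).
B has determinant -6; B⁻¹ = [[1, -2/3], [-1, 1/2]].
M = B⁻¹(N − Q) = [[5, 5], [0, -1]].

M = [[5, 5], [0, -1]]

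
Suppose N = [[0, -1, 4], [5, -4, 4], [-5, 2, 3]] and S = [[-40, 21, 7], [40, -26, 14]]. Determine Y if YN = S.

N is on the right of Y, so right-multiply by N⁻¹: Y = SN⁻¹.
det N = -5, so N⁻¹ = [[4, -11/5, -12/5], [7, -4, -4], [2, -1, -1]].
Y = SN⁻¹ = [[-40, 21, 7], [40, -26, 14]] · [[4, -11/5, -12/5], [7, -4, -4], [2, -1, -1]] = [[1, -3, 5], [6, 2, -6]].

Y = [[1, -3, 5], [6, 2, -6]]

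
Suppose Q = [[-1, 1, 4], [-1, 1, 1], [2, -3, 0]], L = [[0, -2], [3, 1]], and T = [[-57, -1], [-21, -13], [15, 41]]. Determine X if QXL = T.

X = Q⁻¹TL⁻¹ (apply Q⁻¹ on the left and L⁻¹ on the right).
det Q = 3; the adjugate gives Q⁻¹ = [[1, -4, -1], [2/3, -8/3, -1], [1/3, -1/3, 0]].
det L = 6, so L⁻¹ = [[1/6, 1/3], [-1/2, 0]].
Q⁻¹T = [[12, 10], [3, -7], [-12, 4]].
X = (Q⁻¹T)L⁻¹ = [[-3, 4], [4, 1], [-4, -4]].

X = [[-3, 4], [4, 1], [-4, -4]]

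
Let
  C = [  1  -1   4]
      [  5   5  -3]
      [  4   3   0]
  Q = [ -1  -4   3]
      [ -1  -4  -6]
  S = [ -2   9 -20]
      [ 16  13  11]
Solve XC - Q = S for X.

XC = S + Q = [[-3, 5, -17], [15, 9, 5]].
C is on the right of X, so right-multiply by C⁻¹: X = (S + Q)C⁻¹.
det C = 1; the adjugate gives C⁻¹ = [[9, 12, -17], [-12, -16, 23], [-5, -7, 10]].
X = (S + Q)C⁻¹ = [[-2, 3, -4], [2, 1, 2]].

X = [[-2, 3, -4], [2, 1, 2]]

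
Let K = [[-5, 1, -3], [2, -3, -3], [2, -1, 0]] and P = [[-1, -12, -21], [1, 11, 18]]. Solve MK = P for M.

M = [[3, 4, 3], [-1, -5, 3]]

Since K sits to the right of M, M = PK⁻¹.
det K = -3, so K⁻¹ = [[1, -1, 4], [2, -2, 7], [-4/3, 1, -13/3]].
M = PK⁻¹ = [[-1, -12, -21], [1, 11, 18]] · [[1, -1, 4], [2, -2, 7], [-4/3, 1, -13/3]] = [[3, 4, 3], [-1, -5, 3]].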